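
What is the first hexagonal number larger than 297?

Solve n(2n−1) > 297 for integer n.
The largest n with value ≤ 297 is 12 (since 276 ≤ 297 < 325), so the first above is n = 13, value 325.

325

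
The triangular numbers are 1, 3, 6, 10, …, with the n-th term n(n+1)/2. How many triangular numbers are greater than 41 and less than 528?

The n-th triangular number is n(n+1)/2.
Smallest index with value > 41: n = 9 (giving 45).
Largest index with value < 528: n = 31 (giving 496).
Indices 9 through 31: 23 terms.

23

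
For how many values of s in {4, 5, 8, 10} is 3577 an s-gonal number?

s = 4: P(4, 59) = 3481 and P(4, 60) = 3600; 3577 is not s-gonal.
s = 5: P(5, 49) = 3577. ✓
s = 8: P(8, 34) = 3400 and P(8, 35) = 3605; 3577 is not s-gonal.
s = 10: P(10, 30) = 3510 and P(10, 31) = 3751; 3577 is not s-gonal.
Hits: s ∈ {5} → 1.

1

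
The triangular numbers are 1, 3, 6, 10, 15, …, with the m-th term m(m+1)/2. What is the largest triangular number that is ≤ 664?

Solve n(n+1)/2 ≤ 664 for integer n.
n = 35 gives 630 ≤ 664, while n = 36 gives 666 > 664; so the answer is 630.

630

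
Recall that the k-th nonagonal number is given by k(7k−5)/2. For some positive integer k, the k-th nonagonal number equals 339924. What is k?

Set n(7n−5)/2 = 339924, giving 7n² − 5n − 679848 = 0.
The discriminant is 25 + 56·339924 = 19035769, and √19035769 = 4363.
So n = (5 + 4363) / 14 = 4368/14 = 312.

312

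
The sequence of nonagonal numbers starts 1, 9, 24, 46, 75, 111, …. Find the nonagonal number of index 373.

The 373rd nonagonal number is n(7n−5)/2 with n = 373.
373·(7·373 − 5)/2 = 373·2606/2 = 373·1303 = 486019.

486019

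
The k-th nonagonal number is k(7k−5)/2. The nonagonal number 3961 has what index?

34

Set n(7n−5)/2 = 3961, giving 7n² − 5n − 7922 = 0.
The discriminant is 25 + 56·3961 = 221841, and √221841 = 471.
So n = (5 + 471) / 14 = 476/14 = 34.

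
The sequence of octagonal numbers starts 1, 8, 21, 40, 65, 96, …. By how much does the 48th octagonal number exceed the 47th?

Consecutive octagonal numbers differ by 6n − 5: here 6·48 − 5 = 283.

283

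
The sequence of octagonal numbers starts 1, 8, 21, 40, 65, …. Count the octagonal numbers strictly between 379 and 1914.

The n-th octagonal number is n(3n−2).
Smallest index with value > 379: n = 12 (giving 408).
Largest index with value < 1914: n = 25 (giving 1825).
Indices 12 through 25: 14 terms.

14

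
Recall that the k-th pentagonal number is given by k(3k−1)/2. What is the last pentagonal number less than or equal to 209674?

209627

Solve n(3n−1)/2 ≤ 209674 for integer n.
n = 374 gives 209627 ≤ 209674, while n = 375 gives 210750 > 209674; so the answer is 209627.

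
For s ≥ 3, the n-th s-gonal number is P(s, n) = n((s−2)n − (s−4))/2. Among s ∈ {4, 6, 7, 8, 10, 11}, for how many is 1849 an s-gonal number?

1

s = 4: P(4, 43) = 1849. ✓
s = 6: P(6, 30) = 1770 and P(6, 31) = 1891; 1849 is not s-gonal.
s = 7: P(7, 27) = 1782 and P(7, 28) = 1918; 1849 is not s-gonal.
s = 8: P(8, 25) = 1825 and P(8, 26) = 1976; 1849 is not s-gonal.
s = 10: P(10, 21) = 1701 and P(10, 22) = 1870; 1849 is not s-gonal.
s = 11: P(11, 20) = 1730 and P(11, 21) = 1911; 1849 is not s-gonal.
Hits: s ∈ {4} → 1.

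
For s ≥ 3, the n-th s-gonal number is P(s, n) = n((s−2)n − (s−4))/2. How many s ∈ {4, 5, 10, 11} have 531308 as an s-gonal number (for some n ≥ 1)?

1

s = 4: P(4, 728) = 529984 and P(4, 729) = 531441; 531308 is not s-gonal.
s = 5: P(5, 595) = 530740 and P(5, 596) = 532526; 531308 is not s-gonal.
s = 10: P(10, 364) = 528892 and P(10, 365) = 531805; 531308 is not s-gonal.
s = 11: P(11, 344) = 531308. ✓
Hits: s ∈ {11} → 1.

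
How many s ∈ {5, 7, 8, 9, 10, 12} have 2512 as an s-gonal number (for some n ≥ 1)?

1

s = 5: P(5, 41) = 2501 and P(5, 42) = 2625; 2512 is not s-gonal.
s = 7: P(7, 32) = 2512. ✓
s = 8: P(8, 29) = 2465 and P(8, 30) = 2640; 2512 is not s-gonal.
s = 9: P(9, 27) = 2484 and P(9, 28) = 2674; 2512 is not s-gonal.
s = 10: P(10, 25) = 2425 and P(10, 26) = 2626; 2512 is not s-gonal.
s = 12: P(12, 22) = 2332 and P(12, 23) = 2553; 2512 is not s-gonal.
Hits: s ∈ {7} → 1.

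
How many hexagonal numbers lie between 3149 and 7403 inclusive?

The n-th hexagonal number is n(2n−1).
Smallest index with value ≥ 3149: n = 40 (giving 3160).
Largest index with value ≤ 7403: n = 61 (giving 7381).
Indices 40 through 61: 22 terms.

22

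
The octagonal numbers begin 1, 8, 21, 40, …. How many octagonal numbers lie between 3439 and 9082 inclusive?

21

The n-th octagonal number is n(3n−2).
Smallest index with value ≥ 3439: n = 35 (giving 3605).
Largest index with value ≤ 9082: n = 55 (giving 8965).
Indices 35 through 55: 21 terms.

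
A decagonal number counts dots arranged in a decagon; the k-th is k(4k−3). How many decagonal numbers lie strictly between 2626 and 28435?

58

The n-th decagonal number is n(4n−3).
Smallest index with value > 2626: n = 27 (giving 2835).
Largest index with value < 28435: n = 84 (giving 27972).
Indices 27 through 84: 58 terms.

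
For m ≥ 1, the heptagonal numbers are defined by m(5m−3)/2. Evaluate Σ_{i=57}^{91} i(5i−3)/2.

484190

Σ i(5i−3)/2 = (5Σi² − 3Σi) / 2 over i = 57..91.
Σi = 4186 − 1596 = 2590 and Σi² = 255346 − 60116 = 195230.
(5·195230 − 3·2590) / 2 = 968380/2 = 484190.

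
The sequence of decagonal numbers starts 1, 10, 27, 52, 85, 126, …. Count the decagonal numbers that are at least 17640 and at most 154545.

The n-th decagonal number is n(4n−3).
Smallest index with value ≥ 17640: n = 67 (giving 17755).
Largest index with value ≤ 154545: n = 196 (giving 153076).
Indices 67 through 196: 130 terms.

130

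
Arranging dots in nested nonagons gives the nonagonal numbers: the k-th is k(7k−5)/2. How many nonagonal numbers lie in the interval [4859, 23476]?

45

The n-th nonagonal number is n(7n−5)/2.
Smallest index with value ≥ 4859: n = 38 (giving 4959).
Largest index with value ≤ 23476: n = 82 (giving 23329).
Indices 38 through 82: 45 terms.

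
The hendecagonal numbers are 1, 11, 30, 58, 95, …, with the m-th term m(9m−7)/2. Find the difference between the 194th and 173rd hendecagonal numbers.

194·(9·194 − 7)/2 = 168683 and 173·(9·173 − 7)/2 = 134075.
Difference: 168683 − 134075 = 34608.

34608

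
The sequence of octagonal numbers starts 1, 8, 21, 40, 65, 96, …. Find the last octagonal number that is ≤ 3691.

3605

Solve n(3n−2) ≤ 3691 for integer n.
n = 35 gives 3605 ≤ 3691, while n = 36 gives 3816 > 3691; so the answer is 3605.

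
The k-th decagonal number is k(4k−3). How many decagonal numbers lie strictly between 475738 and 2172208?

392

The n-th decagonal number is n(4n−3).
Smallest index with value > 475738: n = 346 (giving 477826).
Largest index with value < 2172208: n = 737 (giving 2170465).
Indices 346 through 737: 392 terms.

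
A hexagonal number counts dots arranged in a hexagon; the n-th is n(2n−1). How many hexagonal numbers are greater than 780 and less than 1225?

4

The n-th hexagonal number is n(2n−1).
Smallest index with value > 780: n = 21 (giving 861).
Largest index with value < 1225: n = 24 (giving 1128).
Indices 21 through 24: 4 terms.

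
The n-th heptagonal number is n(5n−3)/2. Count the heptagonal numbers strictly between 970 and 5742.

The n-th heptagonal number is n(5n−3)/2.
Smallest index with value > 970: n = 21 (giving 1071).
Largest index with value < 5742: n = 48 (giving 5688).
Indices 21 through 48: 28 terms.

28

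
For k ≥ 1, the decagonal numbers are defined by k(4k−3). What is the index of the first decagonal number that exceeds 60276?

Solve n(4n−3) > 60276 for integer n.
The largest n with value ≤ 60276 is 123 (since 60147 ≤ 60276 < 61132), so the first above is n = 124, value 61132.

124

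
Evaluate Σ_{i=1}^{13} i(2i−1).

1547

Σ i(2i−1) = 2Σi² − Σi over i = 1..13.
Σi = 91 and Σi² = 819.
2·819 − 1·91 = 1547.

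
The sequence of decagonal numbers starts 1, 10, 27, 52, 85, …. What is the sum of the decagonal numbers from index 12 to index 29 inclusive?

31089

Σ i(4i−3) = 4Σi² − 3Σi over i = 12..29.
Σi = 435 − 66 = 369 and Σi² = 8555 − 506 = 8049.
4·8049 − 3·369 = 31089.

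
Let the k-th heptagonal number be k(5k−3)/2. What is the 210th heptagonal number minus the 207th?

3123

210·(5·210 − 3)/2 = 109935 and 207·(5·207 − 3)/2 = 106812.
Difference: 109935 − 106812 = 3123.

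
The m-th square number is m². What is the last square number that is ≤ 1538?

Solve n² ≤ 1538 for integer n.
n = 39 gives 1521 ≤ 1538, while n = 40 gives 1600 > 1538; so the answer is 1521.

1521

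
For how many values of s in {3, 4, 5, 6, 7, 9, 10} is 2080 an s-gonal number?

1

s = 3: P(3, 64) = 2080. ✓
s = 4: P(4, 45) = 2025 and P(4, 46) = 2116; 2080 is not s-gonal.
s = 5: P(5, 37) = 2035 and P(5, 38) = 2147; 2080 is not s-gonal.
s = 6: P(6, 32) = 2016 and P(6, 33) = 2145; 2080 is not s-gonal.
s = 7: P(7, 29) = 2059 and P(7, 30) = 2205; 2080 is not s-gonal.
s = 9: P(9, 24) = 1956 and P(9, 25) = 2125; 2080 is not s-gonal.
s = 10: P(10, 23) = 2047 and P(10, 24) = 2232; 2080 is not s-gonal.
Hits: s ∈ {3} → 1.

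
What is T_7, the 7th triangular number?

28

7·8/2 = 56/2 = 28.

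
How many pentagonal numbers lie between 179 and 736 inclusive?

The n-th pentagonal number is n(3n−1)/2.
Smallest index with value ≥ 179: n = 12 (giving 210).
Largest index with value ≤ 736: n = 22 (giving 715).
Indices 12 through 22: 11 terms.

11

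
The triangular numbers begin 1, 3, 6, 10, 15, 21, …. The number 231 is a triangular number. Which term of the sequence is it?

21

Set n(n+1)/2 = 231, giving n² + n − 462 = 0.
So n = (-1 + 43) / 2 = 42/2 = 21.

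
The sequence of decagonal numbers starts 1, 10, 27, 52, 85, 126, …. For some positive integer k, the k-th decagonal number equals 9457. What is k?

49

Set n(4n−3) = 9457, giving 4n² − 3n − 9457 = 0.
The discriminant is 9 + 16·9457 = 151321, and √151321 = 389.
So n = (3 + 389) / 8 = 392/8 = 49.
Check: 49·(4·49 − 3) = 9457. ✓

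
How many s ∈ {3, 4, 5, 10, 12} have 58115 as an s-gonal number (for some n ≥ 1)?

s = 3: P(3, 340) = 57970 and P(3, 341) = 58311; 58115 is not s-gonal.
s = 4: P(4, 241) = 58081 and P(4, 242) = 58564; 58115 is not s-gonal.
s = 5: P(5, 197) = 58115. ✓
s = 10: P(10, 120) = 57240 and P(10, 121) = 58201; 58115 is not s-gonal.
s = 12: P(12, 108) = 57888 and P(12, 109) = 58969; 58115 is not s-gonal.
Hits: s ∈ {5} → 1.

1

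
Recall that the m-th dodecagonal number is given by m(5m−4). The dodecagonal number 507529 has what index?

319

Set n(5n−4) = 507529, giving 5n² − 4n − 507529 = 0.
The discriminant is 16 + 20·507529 = 10150596, and √10150596 = 3186.
So n = (4 + 3186) / 10 = 3190/10 = 319.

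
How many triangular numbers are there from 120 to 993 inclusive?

30

The n-th triangular number is n(n+1)/2.
Smallest index with value ≥ 120: n = 15 (giving 120).
Largest index with value ≤ 993: n = 44 (giving 990).
Indices 15 through 44: 30 terms.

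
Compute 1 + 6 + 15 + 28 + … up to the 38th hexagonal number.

Σ i(2i−1) = 2Σi² − Σi over i = 1..38.
Σi = 741 and Σi² = 19019.
2·19019 − 1·741 = 37297.

37297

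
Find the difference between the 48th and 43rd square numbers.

455

48² = 2304 and 43² = 1849.
Difference: 2304 − 1849 = 455.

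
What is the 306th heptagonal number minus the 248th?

306·(5·306 − 3)/2 = 233631 and 248·(5·248 − 3)/2 = 153388.
Difference: 233631 − 153388 = 80243.

80243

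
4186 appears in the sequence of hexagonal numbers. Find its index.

46

Set n(2n−1) = 4186, giving 2n² − n − 4186 = 0.
The discriminant is 1 + 8·4186 = 33489, and √33489 = 183.
So n = (1 + 183) / 4 = 184/4 = 46.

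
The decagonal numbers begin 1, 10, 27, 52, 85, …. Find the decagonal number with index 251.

251251

The 251st decagonal number is n(4n−3) with n = 251.
251·(4·251 − 3) = 251·1001 = 251251.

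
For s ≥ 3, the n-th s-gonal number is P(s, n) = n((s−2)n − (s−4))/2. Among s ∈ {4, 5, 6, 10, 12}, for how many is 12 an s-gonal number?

2

s = 4: P(4, 3) = 9 and P(4, 4) = 16; 12 is not s-gonal.
s = 5: P(5, 3) = 12. ✓
s = 6: P(6, 2) = 6 and P(6, 3) = 15; 12 is not s-gonal.
s = 10: P(10, 2) = 10 and P(10, 3) = 27; 12 is not s-gonal.
s = 12: P(12, 2) = 12. ✓
Hits: s ∈ {5, 12} → 2.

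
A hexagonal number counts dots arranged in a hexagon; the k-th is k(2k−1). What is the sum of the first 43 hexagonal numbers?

53922

Σ i(2i−1) = 2Σi² − Σi over i = 1..43.
Σi = 946 and Σi² = 27434.
2·27434 − 1·946 = 53922.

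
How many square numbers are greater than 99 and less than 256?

The n-th square number is n².
Smallest index with value > 99: n = 10 (giving 100).
Largest index with value < 256: n = 15 (giving 225).
Indices 10 through 15: 6 terms.

6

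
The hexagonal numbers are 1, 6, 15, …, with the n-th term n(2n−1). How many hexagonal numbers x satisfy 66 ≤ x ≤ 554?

The n-th hexagonal number is n(2n−1).
Smallest index with value ≥ 66: n = 6 (giving 66).
Largest index with value ≤ 554: n = 16 (giving 496).
Indices 6 through 16: 11 terms.

11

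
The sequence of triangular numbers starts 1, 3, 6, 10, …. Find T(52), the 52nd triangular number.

1378

The 52nd triangular number is n(n+1)/2 with n = 52.
52·53/2 = 2756/2 = 1378.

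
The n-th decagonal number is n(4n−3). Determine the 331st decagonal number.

331·(4·331 − 3) = 331·1321 = 437251.

437251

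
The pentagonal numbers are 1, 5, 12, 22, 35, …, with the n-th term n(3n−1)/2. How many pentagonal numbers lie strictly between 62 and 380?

10

The n-th pentagonal number is n(3n−1)/2.
Smallest index with value > 62: n = 7 (giving 70).
Largest index with value < 380: n = 16 (giving 376).
Indices 7 through 16: 10 terms.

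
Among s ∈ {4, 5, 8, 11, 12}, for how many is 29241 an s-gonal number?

s = 4: P(4, 171) = 29241. ✓
s = 5: P(5, 139) = 28912 and P(5, 140) = 29330; 29241 is not s-gonal.
s = 8: P(8, 99) = 29205 and P(8, 100) = 29800; 29241 is not s-gonal.
s = 11: P(11, 81) = 29241. ✓
s = 12: P(12, 76) = 28576 and P(12, 77) = 29337; 29241 is not s-gonal.
Hits: s ∈ {4, 11} → 2.

2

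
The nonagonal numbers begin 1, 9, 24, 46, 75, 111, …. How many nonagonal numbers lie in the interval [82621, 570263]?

The n-th nonagonal number is n(7n−5)/2.
Smallest index with value ≥ 82621: n = 154 (giving 82621).
Largest index with value ≤ 570263: n = 404 (giving 570246).
Indices 154 through 404: 251 terms.

251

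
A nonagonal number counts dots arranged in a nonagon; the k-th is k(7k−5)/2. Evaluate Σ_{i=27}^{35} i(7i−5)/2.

Σ i(7i−5)/2 = (7Σi² − 5Σi) / 2 over i = 27..35.
Σi = 630 − 351 = 279 and Σi² = 14910 − 6201 = 8709.
(7·8709 − 5·279) / 2 = 59568/2 = 29784.

29784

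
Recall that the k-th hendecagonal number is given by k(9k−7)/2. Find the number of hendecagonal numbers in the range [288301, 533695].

91

The n-th hendecagonal number is n(9n−7)/2.
Smallest index with value ≥ 288301: n = 254 (giving 289433).
Largest index with value ≤ 533695: n = 344 (giving 531308).
Indices 254 through 344: 91 terms.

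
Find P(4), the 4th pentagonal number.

22

The 4th pentagonal number is n(3n−1)/2 with n = 4.
4·(3·4 − 1)/2 = 4·11/2 = 22.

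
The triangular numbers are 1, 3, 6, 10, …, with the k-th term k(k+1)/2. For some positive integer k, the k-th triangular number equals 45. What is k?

Set n(n+1)/2 = 45, giving n² + n − 90 = 0.
The discriminant is 1 + 8·45 = 361, and √361 = 19.
So n = (-1 + 19) / 2 = 18/2 = 9.

9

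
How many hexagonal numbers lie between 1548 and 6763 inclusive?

30

The n-th hexagonal number is n(2n−1).
Smallest index with value ≥ 1548: n = 29 (giving 1653).
Largest index with value ≤ 6763: n = 58 (giving 6670).
Indices 29 through 58: 30 terms.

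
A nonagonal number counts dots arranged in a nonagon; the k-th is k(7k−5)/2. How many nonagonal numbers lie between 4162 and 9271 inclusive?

17

The n-th nonagonal number is n(7n−5)/2.
Smallest index with value ≥ 4162: n = 35 (giving 4200).
Largest index with value ≤ 9271: n = 51 (giving 8976).
Indices 35 through 51: 17 terms.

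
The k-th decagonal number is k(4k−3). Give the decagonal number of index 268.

286492

268·(4·268 − 3) = 268·1069 = 286492.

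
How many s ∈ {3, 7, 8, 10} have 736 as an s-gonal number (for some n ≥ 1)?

s = 3: P(3, 37) = 703 and P(3, 38) = 741; 736 is not s-gonal.
s = 7: P(7, 17) = 697 and P(7, 18) = 783; 736 is not s-gonal.
s = 8: P(8, 16) = 736. ✓
s = 10: P(10, 13) = 637 and P(10, 14) = 742; 736 is not s-gonal.
Hits: s ∈ {8} → 1.

1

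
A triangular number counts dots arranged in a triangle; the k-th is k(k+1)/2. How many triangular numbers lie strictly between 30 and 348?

The n-th triangular number is n(n+1)/2.
Smallest index with value > 30: n = 8 (giving 36).
Largest index with value < 348: n = 25 (giving 325).
Indices 8 through 25: 18 terms.

18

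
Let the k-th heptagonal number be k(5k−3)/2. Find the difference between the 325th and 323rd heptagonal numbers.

325·(5·325 − 3)/2 = 263575 and 323·(5·323 − 3)/2 = 260338.
Difference: 263575 − 260338 = 3237.

3237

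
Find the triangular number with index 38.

The 38th triangular number is n(n+1)/2 with n = 38.
38·39/2 = 1482/2 = 741.

741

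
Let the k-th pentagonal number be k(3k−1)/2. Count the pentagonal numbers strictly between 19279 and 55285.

79

The n-th pentagonal number is n(3n−1)/2.
Smallest index with value > 19279: n = 114 (giving 19437).
Largest index with value < 55285: n = 192 (giving 55200).
Indices 114 through 192: 79 terms.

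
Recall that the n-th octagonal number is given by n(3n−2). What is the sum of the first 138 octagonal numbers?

2637525

Σ i(3i−2) = 3Σi² − 2Σi over i = 1..138.
Σi = 9591 and Σi² = 885569.
3·885569 − 2·9591 = 2637525.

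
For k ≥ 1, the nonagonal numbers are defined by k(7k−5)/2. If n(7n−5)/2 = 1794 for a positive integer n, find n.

Set n(7n−5)/2 = 1794, giving 7n² − 5n − 3588 = 0.
So n = (5 + 317) / 14 = 322/14 = 23.
Check: 23·(7·23 − 5)/2 = 1794. ✓

23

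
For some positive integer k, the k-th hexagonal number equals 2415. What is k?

Set n(2n−1) = 2415, giving 2n² − n − 2415 = 0.
So n = (1 + 139) / 4 = 140/4 = 35.
Check: 35·(2·35 − 1) = 2415. ✓

35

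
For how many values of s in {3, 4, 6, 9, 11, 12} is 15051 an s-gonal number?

s = 3: P(3, 173) = 15051. ✓
s = 4: P(4, 122) = 14884 and P(4, 123) = 15129; 15051 is not s-gonal.
s = 6: P(6, 87) = 15051. ✓
s = 9: P(9, 65) = 14625 and P(9, 66) = 15081; 15051 is not s-gonal.
s = 11: P(11, 58) = 14935 and P(11, 59) = 15458; 15051 is not s-gonal.
s = 12: P(12, 55) = 14905 and P(12, 56) = 15456; 15051 is not s-gonal.
Hits: s ∈ {3, 6} → 2.

2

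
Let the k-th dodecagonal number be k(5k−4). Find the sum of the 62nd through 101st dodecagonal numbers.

Σ i(5i−4) = 5Σi² − 4Σi over i = 62..101.
Σi = 5151 − 1891 = 3260 and Σi² = 348551 − 77531 = 271020.
5·271020 − 4·3260 = 1342060.

1342060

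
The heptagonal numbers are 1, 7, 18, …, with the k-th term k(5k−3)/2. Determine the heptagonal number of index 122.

37027

122·(5·122 − 3)/2 = 122·607/2 = 37027.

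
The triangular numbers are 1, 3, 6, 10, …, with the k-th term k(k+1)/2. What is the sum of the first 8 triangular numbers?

120

Σ i(i+1)/2 = (Σi² + Σi) / 2 over i = 1..8.
Σi = 36 and Σi² = 204.
(1·204 + 1·36) / 2 = 240/2 = 120.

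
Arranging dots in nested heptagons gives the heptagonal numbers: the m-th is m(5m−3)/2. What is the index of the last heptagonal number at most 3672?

38

Solve n(5n−3)/2 ≤ 3672 for integer n.
n = 38 gives 3553 ≤ 3672, while n = 39 gives 3744 > 3672; so the answer is index 38.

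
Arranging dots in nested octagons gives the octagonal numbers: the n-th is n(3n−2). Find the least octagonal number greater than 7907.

8008

Solve n(3n−2) > 7907 for integer n.
The largest n with value ≤ 7907 is 51 (since 7701 ≤ 7907 < 8008), so the first above is n = 52, value 8008.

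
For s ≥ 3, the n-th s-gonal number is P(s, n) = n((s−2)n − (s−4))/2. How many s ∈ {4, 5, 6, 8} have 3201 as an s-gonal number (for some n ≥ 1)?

1

s = 4: P(4, 56) = 3136 and P(4, 57) = 3249; 3201 is not s-gonal.
s = 5: P(5, 46) = 3151 and P(5, 47) = 3290; 3201 is not s-gonal.
s = 6: P(6, 40) = 3160 and P(6, 41) = 3321; 3201 is not s-gonal.
s = 8: P(8, 33) = 3201. ✓
Hits: s ∈ {8} → 1.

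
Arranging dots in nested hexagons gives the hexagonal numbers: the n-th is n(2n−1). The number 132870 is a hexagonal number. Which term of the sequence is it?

258

Set n(2n−1) = 132870, giving 2n² − n − 132870 = 0.
The discriminant is 1 + 8·132870 = 1062961, and √1062961 = 1031.
So n = (1 + 1031) / 4 = 1032/4 = 258.
Check: 258·(2·258 − 1) = 132870. ✓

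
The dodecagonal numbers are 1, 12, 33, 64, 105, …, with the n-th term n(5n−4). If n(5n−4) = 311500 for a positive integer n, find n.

250

Set n(5n−4) = 311500, giving 5n² − 4n − 311500 = 0.
The discriminant is 16 + 20·311500 = 6230016, and √6230016 = 2496.
So n = (4 + 2496) / 10 = 2500/10 = 250.
Check: 250·(5·250 − 4) = 311500. ✓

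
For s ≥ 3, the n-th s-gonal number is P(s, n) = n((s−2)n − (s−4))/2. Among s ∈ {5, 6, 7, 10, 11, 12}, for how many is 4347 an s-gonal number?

2

s = 5: P(5, 54) = 4347. ✓
s = 6: P(6, 46) = 4186 and P(6, 47) = 4371; 4347 is not s-gonal.
s = 7: P(7, 42) = 4347. ✓
s = 10: P(10, 33) = 4257 and P(10, 34) = 4522; 4347 is not s-gonal.
s = 11: P(11, 31) = 4216 and P(11, 32) = 4496; 4347 is not s-gonal.
s = 12: P(12, 29) = 4089 and P(12, 30) = 4380; 4347 is not s-gonal.
Hits: s ∈ {5, 7} → 2.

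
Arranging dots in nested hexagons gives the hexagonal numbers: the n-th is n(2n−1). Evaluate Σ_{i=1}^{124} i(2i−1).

1278750

Σ i(2i−1) = 2Σi² − Σi over i = 1..124.
Σi = 7750 and Σi² = 643250.
2·643250 − 1·7750 = 1278750.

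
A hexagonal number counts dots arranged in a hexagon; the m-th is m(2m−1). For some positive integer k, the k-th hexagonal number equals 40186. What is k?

Set n(2n−1) = 40186, giving 2n² − n − 40186 = 0.
The discriminant is 1 + 8·40186 = 321489, and √321489 = 567.
So n = (1 + 567) / 4 = 568/4 = 142.

142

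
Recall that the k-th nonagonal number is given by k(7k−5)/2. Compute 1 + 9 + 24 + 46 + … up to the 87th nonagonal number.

Σ i(7i−5)/2 = (7Σi² − 5Σi) / 2 over i = 1..87.
Σi = 3828 and Σi² = 223300.
(7·223300 − 5·3828) / 2 = 1543960/2 = 771980.

771980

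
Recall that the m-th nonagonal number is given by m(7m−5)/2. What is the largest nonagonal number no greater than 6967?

6666

Solve n(7n−5)/2 ≤ 6967 for integer n.
n = 44 gives 6666 ≤ 6967, while n = 45 gives 6975 > 6967; so the answer is 6666.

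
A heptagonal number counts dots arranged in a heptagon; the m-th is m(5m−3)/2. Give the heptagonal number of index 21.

1071

21·(5·21 − 3)/2 = 21·102/2 = 21·51 = 1071.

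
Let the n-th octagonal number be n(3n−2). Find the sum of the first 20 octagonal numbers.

8190

Σ i(3i−2) = 3Σi² − 2Σi over i = 1..20.
Σi = 210 and Σi² = 2870.
3·2870 − 2·210 = 8190.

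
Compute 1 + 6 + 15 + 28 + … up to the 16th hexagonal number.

Σ i(2i−1) = 2Σi² − Σi over i = 1..16.
Σi = 136 and Σi² = 1496.
2·1496 − 1·136 = 2856.

2856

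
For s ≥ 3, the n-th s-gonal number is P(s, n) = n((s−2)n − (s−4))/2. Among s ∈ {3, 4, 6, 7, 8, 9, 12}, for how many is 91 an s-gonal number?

s = 3: P(3, 13) = 91. ✓
s = 4: P(4, 9) = 81 and P(4, 10) = 100; 91 is not s-gonal.
s = 6: P(6, 7) = 91. ✓
s = 7: P(7, 6) = 81 and P(7, 7) = 112; 91 is not s-gonal.
s = 8: P(8, 5) = 65 and P(8, 6) = 96; 91 is not s-gonal.
s = 9: P(9, 5) = 75 and P(9, 6) = 111; 91 is not s-gonal.
s = 12: P(12, 4) = 64 and P(12, 5) = 105; 91 is not s-gonal.
Hits: s ∈ {3, 6} → 2.

2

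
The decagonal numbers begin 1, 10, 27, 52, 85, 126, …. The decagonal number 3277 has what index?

Set n(4n−3) = 3277, giving 4n² − 3n − 3277 = 0.
The discriminant is 9 + 16·3277 = 52441, and √52441 = 229.
So n = (3 + 229) / 8 = 232/8 = 29.

29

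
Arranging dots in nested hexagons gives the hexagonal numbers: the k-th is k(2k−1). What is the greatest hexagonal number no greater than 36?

28

Solve n(2n−1) ≤ 36 for integer n.
n = 4 gives 28 ≤ 36, while n = 5 gives 45 > 36; so the answer is 28.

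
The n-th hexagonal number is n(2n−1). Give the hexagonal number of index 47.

4371

47·(2·47 − 1) = 47·93 = 4371.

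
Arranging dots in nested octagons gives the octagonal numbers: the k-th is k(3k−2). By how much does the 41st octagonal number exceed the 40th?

241

Consecutive octagonal numbers differ by 6n − 5: here 6·41 − 5 = 241.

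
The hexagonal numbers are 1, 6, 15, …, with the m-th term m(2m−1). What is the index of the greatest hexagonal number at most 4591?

48

Solve n(2n−1) ≤ 4591 for integer n.
n = 48 gives 4560 ≤ 4591, while n = 49 gives 4753 > 4591; so the answer is index 48.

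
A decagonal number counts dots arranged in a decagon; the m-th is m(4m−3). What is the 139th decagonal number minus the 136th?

139·(4·139 − 3) = 76867 and 136·(4·136 − 3) = 73576.
Difference: 76867 − 73576 = 3291.

3291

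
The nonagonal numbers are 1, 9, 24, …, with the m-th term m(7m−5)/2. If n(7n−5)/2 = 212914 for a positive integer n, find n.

247

Set n(7n−5)/2 = 212914, giving 7n² − 5n − 425828 = 0.
The discriminant is 25 + 56·212914 = 11923209, and √11923209 = 3453.
So n = (5 + 3453) / 14 = 3458/14 = 247.
Check: 247·(7·247 − 5)/2 = 212914. ✓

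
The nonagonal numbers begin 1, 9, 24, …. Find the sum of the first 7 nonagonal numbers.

Σ i(7i−5)/2 = (7Σi² − 5Σi) / 2 over i = 1..7.
Σi = 28 and Σi² = 140.
(7·140 − 5·28) / 2 = 840/2 = 420.

420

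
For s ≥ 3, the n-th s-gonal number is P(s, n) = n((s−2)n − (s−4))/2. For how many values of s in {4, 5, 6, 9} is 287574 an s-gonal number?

1

s = 4: P(4, 536) = 287296 and P(4, 537) = 288369; 287574 is not s-gonal.
s = 5: P(5, 438) = 287547 and P(5, 439) = 288862; 287574 is not s-gonal.
s = 6: P(6, 379) = 286903 and P(6, 380) = 288420; 287574 is not s-gonal.
s = 9: P(9, 287) = 287574. ✓
Hits: s ∈ {9} → 1.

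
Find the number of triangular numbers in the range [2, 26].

5

The n-th triangular number is n(n+1)/2.
Smallest index with value ≥ 2: n = 2 (giving 3).
Largest index with value ≤ 26: n = 6 (giving 21).
Indices 2 through 6: 5 terms.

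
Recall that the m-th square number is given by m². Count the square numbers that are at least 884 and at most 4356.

The n-th square number is n².
Smallest index with value ≥ 884: n = 30 (giving 900).
Largest index with value ≤ 4356: n = 66 (giving 4356).
Indices 30 through 66: 37 terms.

37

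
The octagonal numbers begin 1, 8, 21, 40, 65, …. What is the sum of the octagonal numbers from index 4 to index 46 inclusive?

98341

Σ i(3i−2) = 3Σi² − 2Σi over i = 4..46.
Σi = 1081 − 6 = 1075 and Σi² = 33511 − 14 = 33497.
3·33497 − 2·1075 = 98341.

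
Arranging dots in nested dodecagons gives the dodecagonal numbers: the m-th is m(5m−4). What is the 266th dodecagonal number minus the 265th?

Consecutive dodecagonal numbers differ by 10n − 9: here 10·266 − 9 = 2651.

2651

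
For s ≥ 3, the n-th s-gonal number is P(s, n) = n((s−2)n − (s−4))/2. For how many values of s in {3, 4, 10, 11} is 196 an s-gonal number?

2

s = 3: P(3, 19) = 190 and P(3, 20) = 210; 196 is not s-gonal.
s = 4: P(4, 14) = 196. ✓
s = 10: P(10, 7) = 175 and P(10, 8) = 232; 196 is not s-gonal.
s = 11: P(11, 7) = 196. ✓
Hits: s ∈ {4, 11} → 2.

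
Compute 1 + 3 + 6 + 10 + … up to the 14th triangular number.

Σ i(i+1)/2 = (Σi² + Σi) / 2 over i = 1..14.
Σi = 105 and Σi² = 1015.
(1·1015 + 1·105) / 2 = 1120/2 = 560.

560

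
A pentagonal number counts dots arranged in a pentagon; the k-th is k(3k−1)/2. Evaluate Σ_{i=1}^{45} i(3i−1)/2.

46575

Σ i(3i−1)/2 = (3Σi² − Σi) / 2 over i = 1..45.
Σi = 1035 and Σi² = 31395.
(3·31395 − 1·1035) / 2 = 93150/2 = 46575.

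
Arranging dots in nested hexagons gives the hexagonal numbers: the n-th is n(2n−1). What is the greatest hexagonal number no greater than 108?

Solve n(2n−1) ≤ 108 for integer n.
n = 7 gives 91 ≤ 108, while n = 8 gives 120 > 108; so the answer is 91.

91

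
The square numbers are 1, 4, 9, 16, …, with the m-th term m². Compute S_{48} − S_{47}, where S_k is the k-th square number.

n² − (n−1)² = 2n − 1, so 48² − 47² = 2·48 − 1 = 95.

95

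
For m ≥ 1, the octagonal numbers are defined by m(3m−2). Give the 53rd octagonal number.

The 53rd octagonal number is n(3n−2) with n = 53.
53·(3·53 − 2) = 53·157 = 8321.

8321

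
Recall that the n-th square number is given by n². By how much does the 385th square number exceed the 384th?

769

n² − (n−1)² = 2n − 1, so 385² − 384² = 2·385 − 1 = 769.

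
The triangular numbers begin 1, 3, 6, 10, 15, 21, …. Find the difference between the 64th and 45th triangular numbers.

1045

64·65/2 = 2080 and 45·46/2 = 1035.
Difference: 2080 − 1035 = 1045.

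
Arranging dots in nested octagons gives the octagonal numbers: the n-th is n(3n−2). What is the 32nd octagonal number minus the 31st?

187

Consecutive octagonal numbers differ by 6n − 5: here 6·32 − 5 = 187.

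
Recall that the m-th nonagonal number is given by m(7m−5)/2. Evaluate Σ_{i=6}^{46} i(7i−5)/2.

114431

Σ i(7i−5)/2 = (7Σi² − 5Σi) / 2 over i = 6..46.
Σi = 1081 − 15 = 1066 and Σi² = 33511 − 55 = 33456.
(7·33456 − 5·1066) / 2 = 228862/2 = 114431.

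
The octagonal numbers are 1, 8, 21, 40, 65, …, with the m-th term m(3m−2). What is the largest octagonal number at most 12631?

Solve n(3n−2) ≤ 12631 for integer n.
n = 65 gives 12545 ≤ 12631, while n = 66 gives 12936 > 12631; so the answer is 12545.

12545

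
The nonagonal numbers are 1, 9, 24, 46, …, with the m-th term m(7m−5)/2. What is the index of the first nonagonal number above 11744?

59

Solve n(7n−5)/2 > 11744 for integer n.
The largest n with value ≤ 11744 is 58 (since 11629 ≤ 11744 < 12036), so the first above is n = 59, value 12036.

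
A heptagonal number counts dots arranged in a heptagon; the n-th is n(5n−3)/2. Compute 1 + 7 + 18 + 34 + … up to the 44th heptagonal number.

Σ i(5i−3)/2 = (5Σi² − 3Σi) / 2 over i = 1..44.
Σi = 990 and Σi² = 29370.
(5·29370 − 3·990) / 2 = 143880/2 = 71940.

71940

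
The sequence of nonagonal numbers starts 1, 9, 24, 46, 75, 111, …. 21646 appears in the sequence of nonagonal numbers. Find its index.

79

Set n(7n−5)/2 = 21646, giving 7n² − 5n − 43292 = 0.
The discriminant is 25 + 56·21646 = 1212201, and √1212201 = 1101.
So n = (5 + 1101) / 14 = 1106/14 = 79.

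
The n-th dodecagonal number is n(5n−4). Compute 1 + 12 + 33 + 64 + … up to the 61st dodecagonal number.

380091

Σ i(5i−4) = 5Σi² − 4Σi over i = 1..61.
Σi = 1891 and Σi² = 77531.
5·77531 − 4·1891 = 380091.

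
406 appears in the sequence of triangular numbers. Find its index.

Set n(n+1)/2 = 406, giving n² + n − 812 = 0.
The discriminant is 1 + 8·406 = 3249, and √3249 = 57.
So n = (-1 + 57) / 2 = 56/2 = 28.

28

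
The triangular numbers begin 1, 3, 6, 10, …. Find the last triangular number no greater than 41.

36

Solve n(n+1)/2 ≤ 41 for integer n.
n = 8 gives 36 ≤ 41, while n = 9 gives 45 > 41; so the answer is 36.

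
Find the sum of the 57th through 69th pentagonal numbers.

77259

Σ i(3i−1)/2 = (3Σi² − Σi) / 2 over i = 57..69.
Σi = 2415 − 1596 = 819 and Σi² = 111895 − 60116 = 51779.
(3·51779 − 1·819) / 2 = 154518/2 = 77259.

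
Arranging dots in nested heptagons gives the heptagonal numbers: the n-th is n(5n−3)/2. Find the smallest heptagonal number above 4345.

Solve n(5n−3)/2 > 4345 for integer n.
The largest n with value ≤ 4345 is 41 (since 4141 ≤ 4345 < 4347), so the first above is n = 42, value 4347.

4347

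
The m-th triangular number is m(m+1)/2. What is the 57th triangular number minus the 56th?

Consecutive triangular numbers differ by n: T_{57} − T_{56} = 57.

57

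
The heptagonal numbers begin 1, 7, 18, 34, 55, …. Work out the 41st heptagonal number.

The 41st heptagonal number is n(5n−3)/2 with n = 41.
41·(5·41 − 3)/2 = 41·202/2 = 41·101 = 4141.

4141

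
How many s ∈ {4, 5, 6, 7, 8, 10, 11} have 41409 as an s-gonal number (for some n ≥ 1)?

1

s = 4: P(4, 203) = 41209 and P(4, 204) = 41616; 41409 is not s-gonal.
s = 5: P(5, 166) = 41251 and P(5, 167) = 41750; 41409 is not s-gonal.
s = 6: P(6, 144) = 41328 and P(6, 145) = 41905; 41409 is not s-gonal.
s = 7: P(7, 129) = 41409. ✓
s = 8: P(8, 117) = 40833 and P(8, 118) = 41536; 41409 is not s-gonal.
s = 10: P(10, 102) = 41310 and P(10, 103) = 42127; 41409 is not s-gonal.
s = 11: P(11, 96) = 41136 and P(11, 97) = 42001; 41409 is not s-gonal.
Hits: s ∈ {7} → 1.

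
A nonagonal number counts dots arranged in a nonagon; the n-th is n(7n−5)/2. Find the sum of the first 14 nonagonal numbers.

Σ i(7i−5)/2 = (7Σi² − 5Σi) / 2 over i = 1..14.
Σi = 105 and Σi² = 1015.
(7·1015 − 5·105) / 2 = 6580/2 = 3290.

3290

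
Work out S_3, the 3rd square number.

3² = 9.

9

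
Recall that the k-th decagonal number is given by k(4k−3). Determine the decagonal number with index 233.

216457

The 233rd decagonal number is n(4n−3) with n = 233.
233·(4·233 − 3) = 233·929 = 216457.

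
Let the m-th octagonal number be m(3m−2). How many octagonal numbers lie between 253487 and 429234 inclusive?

The n-th octagonal number is n(3n−2).
Smallest index with value ≥ 253487: n = 292 (giving 255208).
Largest index with value ≤ 429234: n = 378 (giving 427896).
Indices 292 through 378: 87 terms.

87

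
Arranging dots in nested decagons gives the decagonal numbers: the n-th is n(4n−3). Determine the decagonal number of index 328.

The 328th decagonal number is n(4n−3) with n = 328.
328·(4·328 − 3) = 328·1309 = 429352.

429352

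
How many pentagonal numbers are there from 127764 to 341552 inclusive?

The n-th pentagonal number is n(3n−1)/2.
Smallest index with value ≥ 127764: n = 293 (giving 128627).
Largest index with value ≤ 341552: n = 477 (giving 341055).
Indices 293 through 477: 185 terms.

185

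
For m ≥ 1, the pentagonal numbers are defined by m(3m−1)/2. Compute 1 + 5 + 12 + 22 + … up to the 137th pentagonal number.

1295061

Σ i(3i−1)/2 = (3Σi² − Σi) / 2 over i = 1..137.
Σi = 9453 and Σi² = 866525.
(3·866525 − 1·9453) / 2 = 2590122/2 = 1295061.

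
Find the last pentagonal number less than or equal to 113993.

Solve n(3n−1)/2 ≤ 113993 for integer n.
n = 275 gives 113300 ≤ 113993, while n = 276 gives 114126 > 113993; so the answer is 113300.

113300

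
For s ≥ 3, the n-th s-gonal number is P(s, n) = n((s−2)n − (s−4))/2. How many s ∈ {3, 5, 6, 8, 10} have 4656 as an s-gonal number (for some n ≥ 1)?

s = 3: P(3, 96) = 4656. ✓
s = 5: P(5, 55) = 4510 and P(5, 56) = 4676; 4656 is not s-gonal.
s = 6: P(6, 48) = 4560 and P(6, 49) = 4753; 4656 is not s-gonal.
s = 8: P(8, 39) = 4485 and P(8, 40) = 4720; 4656 is not s-gonal.
s = 10: P(10, 34) = 4522 and P(10, 35) = 4795; 4656 is not s-gonal.
Hits: s ∈ {3} → 1.

1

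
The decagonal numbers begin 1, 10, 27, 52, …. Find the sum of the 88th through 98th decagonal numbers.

377927

Σ i(4i−3) = 4Σi² − 3Σi over i = 88..98.
Σi = 4851 − 3828 = 1023 and Σi² = 318549 − 223300 = 95249.
4·95249 − 3·1023 = 377927.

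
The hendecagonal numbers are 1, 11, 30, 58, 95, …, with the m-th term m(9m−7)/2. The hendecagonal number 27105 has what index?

78

Set n(9n−7)/2 = 27105, giving 9n² − 7n − 54210 = 0.
So n = (7 + 1397) / 18 = 1404/18 = 78.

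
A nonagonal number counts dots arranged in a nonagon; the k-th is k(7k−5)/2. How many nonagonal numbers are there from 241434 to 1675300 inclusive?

430

The n-th nonagonal number is n(7n−5)/2.
Smallest index with value ≥ 241434: n = 263 (giving 241434).
Largest index with value ≤ 1675300: n = 692 (giving 1674294).
Indices 263 through 692: 430 terms.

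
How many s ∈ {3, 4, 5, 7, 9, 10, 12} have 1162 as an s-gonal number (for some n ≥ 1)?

1

s = 3: P(3, 47) = 1128 and P(3, 48) = 1176; 1162 is not s-gonal.
s = 4: P(4, 34) = 1156 and P(4, 35) = 1225; 1162 is not s-gonal.
s = 5: P(5, 28) = 1162. ✓
s = 7: P(7, 21) = 1071 and P(7, 22) = 1177; 1162 is not s-gonal.
s = 9: P(9, 18) = 1089 and P(9, 19) = 1216; 1162 is not s-gonal.
s = 10: P(10, 17) = 1105 and P(10, 18) = 1242; 1162 is not s-gonal.
s = 12: P(12, 15) = 1065 and P(12, 16) = 1216; 1162 is not s-gonal.
Hits: s ∈ {5} → 1.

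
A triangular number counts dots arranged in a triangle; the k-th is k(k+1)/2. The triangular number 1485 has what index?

Set n(n+1)/2 = 1485, giving n² + n − 2970 = 0.
The discriminant is 1 + 8·1485 = 11881, and √11881 = 109.
So n = (-1 + 109) / 2 = 108/2 = 54.
Check: 54·55/2 = 1485. ✓

54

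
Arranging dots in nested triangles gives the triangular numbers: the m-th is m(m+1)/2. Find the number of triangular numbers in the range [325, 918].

18

The n-th triangular number is n(n+1)/2.
Smallest index with value ≥ 325: n = 25 (giving 325).
Largest index with value ≤ 918: n = 42 (giving 903).
Indices 25 through 42: 18 terms.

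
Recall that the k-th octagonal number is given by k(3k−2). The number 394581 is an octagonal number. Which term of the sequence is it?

363

Set n(3n−2) = 394581, giving 3n² − 2n − 394581 = 0.
The discriminant is 4 + 12·394581 = 4734976, and √4734976 = 2176.
So n = (2 + 2176) / 6 = 2178/6 = 363.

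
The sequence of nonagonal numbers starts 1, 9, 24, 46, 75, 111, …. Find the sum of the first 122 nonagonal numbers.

Σ i(7i−5)/2 = (7Σi² − 5Σi) / 2 over i = 1..122.
Σi = 7503 and Σi² = 612745.
(7·612745 − 5·7503) / 2 = 4251700/2 = 2125850.

2125850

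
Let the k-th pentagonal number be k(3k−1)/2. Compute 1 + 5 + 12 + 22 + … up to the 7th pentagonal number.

Σ i(3i−1)/2 = (3Σi² − Σi) / 2 over i = 1..7.
Σi = 28 and Σi² = 140.
(3·140 − 1·28) / 2 = 392/2 = 196.

196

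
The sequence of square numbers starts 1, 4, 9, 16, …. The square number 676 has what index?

26

We need n² = 676, so n = √676 = 26.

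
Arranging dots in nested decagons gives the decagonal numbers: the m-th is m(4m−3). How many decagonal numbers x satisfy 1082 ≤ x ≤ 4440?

17

The n-th decagonal number is n(4n−3).
Smallest index with value ≥ 1082: n = 17 (giving 1105).
Largest index with value ≤ 4440: n = 33 (giving 4257).
Indices 17 through 33: 17 terms.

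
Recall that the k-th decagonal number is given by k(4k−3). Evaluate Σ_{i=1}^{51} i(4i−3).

178126

Σ i(4i−3) = 4Σi² − 3Σi over i = 1..51.
Σi = 1326 and Σi² = 45526.
4·45526 − 3·1326 = 178126.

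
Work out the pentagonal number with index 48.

The 48th pentagonal number is n(3n−1)/2 with n = 48.
48·(3·48 − 1)/2 = 48·143/2 = 3432.

3432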